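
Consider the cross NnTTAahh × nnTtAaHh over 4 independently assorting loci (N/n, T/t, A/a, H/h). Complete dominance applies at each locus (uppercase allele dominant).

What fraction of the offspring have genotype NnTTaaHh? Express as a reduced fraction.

NnTTAahh gametes: NTAh×4, NTah×4, nTAh×4, nTah×4
nnTtAaHh gametes: nTAH×2, nTAh×2, nTaH×2, nTah×2, ntAH×2, ntAh×2, ntaH×2, ntah×2
NnTTAahh×nnTtAaHh grid (16·16=256): NnTTAAHh=8 NnTTAAhh=8 NnTTAaHh=16 NnTTAahh=16 NnTTaaHh=8 NnTTaahh=8 NnTtAAHh=8 NnTtAAhh=8 NnTtAaHh=16 NnTtAahh=16 NnTtaaHh=8 NnTtaahh=8 nnTTAAHh=8 nnTTAAhh=8 nnTTAaHh=16 nnTTAahh=16 nnTTaaHh=8 nnTTaahh=8 nnTtAAHh=8 nnTtAAhh=8 nnTtAaHh=16 nnTtAahh=16 nnTtaaHh=8 nnTtaahh=8
NnTTaaHh hits 8/256; gcd=8; 8÷8/256÷8 = 1/32

P(NnTTaaHh) = 1/32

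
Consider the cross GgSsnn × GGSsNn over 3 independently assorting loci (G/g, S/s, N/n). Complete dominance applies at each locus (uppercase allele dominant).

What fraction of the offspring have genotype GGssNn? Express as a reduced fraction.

GgSsnn gametes: GSn×2, Gsn×2, gSn×2, gsn×2
GGSsNn gametes: GSN×2, GSn×2, GsN×2, Gsn×2
GgSsnn×GGSsNn grid (8·8=64): GGSSNn=4 GGSSnn=4 GGSsNn=8 GGSsnn=8 GGssNn=4 GGssnn=4 GgSSNn=4 GgSSnn=4 GgSsNn=8 GgSsnn=8 GgssNn=4 Ggssnn=4
GGssNn hits 4/64; gcd=4; 4÷4/64÷4 = 1/16

P(GGssNn) = 1/16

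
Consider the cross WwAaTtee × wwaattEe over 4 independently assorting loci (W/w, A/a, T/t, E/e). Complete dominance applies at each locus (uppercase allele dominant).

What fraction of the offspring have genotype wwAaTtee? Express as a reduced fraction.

WwAaTtee gametes: WATe×2, WAte×2, WaTe×2, Wate×2, wATe×2, wAte×2, waTe×2, wate×2
wwaattEe gametes: watE×8, wate×8
WwAaTtee×wwaattEe grid (16·16=256): WwAaTtEe=16 WwAaTtee=16 WwAattEe=16 WwAattee=16 WwaaTtEe=16 WwaaTtee=16 WwaattEe=16 Wwaattee=16 wwAaTtEe=16 wwAaTtee=16 wwAattEe=16 wwAattee=16 wwaaTtEe=16 wwaaTtee=16 wwaattEe=16 wwaattee=16
wwAaTtee hits 16/256; gcd=16; 16÷16/256÷16 = 1/16

P(wwAaTtee) = 1/16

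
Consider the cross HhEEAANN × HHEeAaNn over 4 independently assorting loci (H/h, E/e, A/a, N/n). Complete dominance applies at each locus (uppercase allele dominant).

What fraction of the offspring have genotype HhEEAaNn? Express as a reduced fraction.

HhEEAANN gametes: HEAN×8, hEAN×8
HHEeAaNn gametes: HEAN×2, HEAn×2, HEaN×2, HEan×2, HeAN×2, HeAn×2, HeaN×2, Hean×2
HhEEAANN×HHEeAaNn grid (16·16=256): HHEEAANN=16 HHEEAANn=16 HHEEAaNN=16 HHEEAaNn=16 HHEeAANN=16 HHEeAANn=16 HHEeAaNN=16 HHEeAaNn=16 HhEEAANN=16 HhEEAANn=16 HhEEAaNN=16 HhEEAaNn=16 HhEeAANN=16 HhEeAANn=16 HhEeAaNN=16 HhEeAaNn=16
HhEEAaNn hits 16/256; gcd=16; 16÷16/256÷16 = 1/16

P(HhEEAaNn) = 1/16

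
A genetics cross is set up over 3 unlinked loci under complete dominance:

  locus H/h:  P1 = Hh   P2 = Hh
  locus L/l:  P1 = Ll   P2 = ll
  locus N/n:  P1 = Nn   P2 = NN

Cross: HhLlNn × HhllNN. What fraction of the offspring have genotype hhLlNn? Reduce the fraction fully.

P(hhLlNn) = 1/16

HhLlNn gametes: HLN×1, HLn×1, HlN×1, Hln×1, hLN×1, hLn×1, hlN×1, hln×1
HhllNN gametes: HlN×4, hlN×4
HhLlNn×HhllNN grid (8·8=64): HHLlNN=4 HHLlNn=4 HHllNN=4 HHllNn=4 HhLlNN=8 HhLlNn=8 HhllNN=8 HhllNn=8 hhLlNN=4 hhLlNn=4 hhllNN=4 hhllNn=4
hhLlNn hits 4/64; gcd=4; 4÷4/64÷4 = 1/16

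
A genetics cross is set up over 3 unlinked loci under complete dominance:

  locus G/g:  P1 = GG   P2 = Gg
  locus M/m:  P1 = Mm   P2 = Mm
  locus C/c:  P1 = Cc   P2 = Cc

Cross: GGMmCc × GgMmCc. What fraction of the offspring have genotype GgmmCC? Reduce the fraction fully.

GGMmCc gametes: GMC×2, GMc×2, GmC×2, Gmc×2
GgMmCc gametes: GMC×1, GMc×1, GmC×1, Gmc×1, gMC×1, gMc×1, gmC×1, gmc×1
GGMmCc×GgMmCc grid (8·8=64): GGMMCC=2 GGMMCc=4 GGMMcc=2 GGMmCC=4 GGMmCc=8 GGMmcc=4 GGmmCC=2 GGmmCc=4 GGmmcc=2 GgMMCC=2 GgMMCc=4 GgMMcc=2 GgMmCC=4 GgMmCc=8 GgMmcc=4 GgmmCC=2 GgmmCc=4 Ggmmcc=2
GgmmCC hits 2/64; gcd=2; 2÷2/64÷2 = 1/32

P(GgmmCC) = 1/32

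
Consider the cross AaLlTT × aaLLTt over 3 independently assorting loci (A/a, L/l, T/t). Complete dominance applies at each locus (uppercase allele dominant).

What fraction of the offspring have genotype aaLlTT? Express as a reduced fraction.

P(aaLlTT) = 1/8

AaLlTT gametes: ALT×2, AlT×2, aLT×2, alT×2
aaLLTt gametes: aLT×4, aLt×4
AaLlTT×aaLLTt grid (8·8=64): AaLLTT=8 AaLLTt=8 AaLlTT=8 AaLlTt=8 aaLLTT=8 aaLLTt=8 aaLlTT=8 aaLlTt=8
aaLlTT hits 8/64; gcd=8; 8÷8/64÷8 = 1/8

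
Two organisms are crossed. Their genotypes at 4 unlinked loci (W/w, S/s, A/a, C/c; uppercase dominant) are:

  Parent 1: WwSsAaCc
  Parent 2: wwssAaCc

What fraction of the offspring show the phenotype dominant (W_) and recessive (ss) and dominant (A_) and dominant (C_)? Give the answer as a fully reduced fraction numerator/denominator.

P(W_ ss A_ C_) = 9/64

WwSsAaCc gametes: WSAC×1, WSAc×1, WSaC×1, WSac×1, WsAC×1, WsAc×1, WsaC×1, Wsac×1, wSAC×1, wSAc×1, wSaC×1, wSac×1, wsAC×1, wsAc×1, wsaC×1, wsac×1
wwssAaCc gametes: wsAC×4, wsAc×4, wsaC×4, wsac×4
WwSsAaCc×wwssAaCc grid (16·16=256): WwSsAACC=4 WwSsAACc=8 WwSsAAcc=4 WwSsAaCC=8 WwSsAaCc=16 WwSsAacc=8 WwSsaaCC=4 WwSsaaCc=8 WwSsaacc=4 WwssAACC=4 WwssAACc=8 WwssAAcc=4 WwssAaCC=8 WwssAaCc=16 WwssAacc=8 WwssaaCC=4 WwssaaCc=8 Wwssaacc=4 wwSsAACC=4 wwSsAACc=8 wwSsAAcc=4 wwSsAaCC=8 wwSsAaCc=16 wwSsAacc=8 wwSsaaCC=4 wwSsaaCc=8 wwSsaacc=4 wwssAACC=4 wwssAACc=8 wwssAAcc=4 wwssAaCC=8 wwssAaCc=16 wwssAacc=8 wwssaaCC=4 wwssaaCc=8 wwssaacc=4
W_ ss A_ C_ hits 36/256; gcd=4; 36÷4/256÷4 = 9/64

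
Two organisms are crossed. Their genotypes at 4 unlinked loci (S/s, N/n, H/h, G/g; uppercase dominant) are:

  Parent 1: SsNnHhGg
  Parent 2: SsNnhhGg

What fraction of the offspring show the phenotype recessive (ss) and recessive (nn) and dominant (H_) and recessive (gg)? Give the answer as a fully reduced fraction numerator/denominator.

P(ss nn H_ gg) = 1/128

SsNnHhGg gametes: SNHG×1, SNHg×1, SNhG×1, SNhg×1, SnHG×1, SnHg×1, SnhG×1, Snhg×1, sNHG×1, sNHg×1, sNhG×1, sNhg×1, snHG×1, snHg×1, snhG×1, snhg×1
SsNnhhGg gametes: SNhG×2, SNhg×2, SnhG×2, Snhg×2, sNhG×2, sNhg×2, snhG×2, snhg×2
SsNnHhGg×SsNnhhGg grid (16·16=256): SSNNHhGG=2 SSNNHhGg=4 SSNNHhgg=2 SSNNhhGG=2 SSNNhhGg=4 SSNNhhgg=2 SSNnHhGG=4 SSNnHhGg=8 SSNnHhgg=4 SSNnhhGG=4 SSNnhhGg=8 SSNnhhgg=4 SSnnHhGG=2 SSnnHhGg=4 SSnnHhgg=2 SSnnhhGG=2 SSnnhhGg=4 SSnnhhgg=2 SsNNHhGG=4 SsNNHhGg=8 SsNNHhgg=4 SsNNhhGG=4 SsNNhhGg=8 SsNNhhgg=4 SsNnHhGG=8 SsNnHhGg=16 SsNnHhgg=8 SsNnhhGG=8 SsNnhhGg=16 SsNnhhgg=8 SsnnHhGG=4 SsnnHhGg=8 SsnnHhgg=4 SsnnhhGG=4 SsnnhhGg=8 Ssnnhhgg=4 ssNNHhGG=2 ssNNHhGg=4 ssNNHhgg=2 ssNNhhGG=2 ssNNhhGg=4 ssNNhhgg=2 ssNnHhGG=4 ssNnHhGg=8 ssNnHhgg=4 ssNnhhGG=4 ssNnhhGg=8 ssNnhhgg=4 ssnnHhGG=2 ssnnHhGg=4 ssnnHhgg=2 ssnnhhGG=2 ssnnhhGg=4 ssnnhhgg=2
ss nn H_ gg hits 2/256; gcd=2; 2÷2/256÷2 = 1/128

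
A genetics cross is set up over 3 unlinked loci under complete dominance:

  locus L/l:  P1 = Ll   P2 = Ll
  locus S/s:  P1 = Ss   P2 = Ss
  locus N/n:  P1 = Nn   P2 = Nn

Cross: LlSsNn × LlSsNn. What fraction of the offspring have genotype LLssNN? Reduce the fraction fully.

P(LLssNN) = 1/64

LlSsNn gametes: LSN×1, LSn×1, LsN×1, Lsn×1, lSN×1, lSn×1, lsN×1, lsn×1
LlSsNn gametes: LSN×1, LSn×1, LsN×1, Lsn×1, lSN×1, lSn×1, lsN×1, lsn×1
LlSsNn×LlSsNn grid (8·8=64): LLSSNN=1 LLSSNn=2 LLSSnn=1 LLSsNN=2 LLSsNn=4 LLSsnn=2 LLssNN=1 LLssNn=2 LLssnn=1 LlSSNN=2 LlSSNn=4 LlSSnn=2 LlSsNN=4 LlSsNn=8 LlSsnn=4 LlssNN=2 LlssNn=4 Llssnn=2 llSSNN=1 llSSNn=2 llSSnn=1 llSsNN=2 llSsNn=4 llSsnn=2 llssNN=1 llssNn=2 llssnn=1
LLssNN hits 1/64; gcd=1; 1÷1/64÷1 = 1/64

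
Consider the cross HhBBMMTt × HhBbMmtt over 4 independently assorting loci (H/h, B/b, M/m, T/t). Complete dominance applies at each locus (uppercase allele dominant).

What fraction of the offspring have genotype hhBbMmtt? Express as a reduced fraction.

P(hhBbMmtt) = 1/32

HhBBMMTt gametes: HBMT×4, HBMt×4, hBMT×4, hBMt×4
HhBbMmtt gametes: HBMt×2, HBmt×2, HbMt×2, Hbmt×2, hBMt×2, hBmt×2, hbMt×2, hbmt×2
HhBBMMTt×HhBbMmtt grid (16·16=256): HHBBMMTt=8 HHBBMMtt=8 HHBBMmTt=8 HHBBMmtt=8 HHBbMMTt=8 HHBbMMtt=8 HHBbMmTt=8 HHBbMmtt=8 HhBBMMTt=16 HhBBMMtt=16 HhBBMmTt=16 HhBBMmtt=16 HhBbMMTt=16 HhBbMMtt=16 HhBbMmTt=16 HhBbMmtt=16 hhBBMMTt=8 hhBBMMtt=8 hhBBMmTt=8 hhBBMmtt=8 hhBbMMTt=8 hhBbMMtt=8 hhBbMmTt=8 hhBbMmtt=8
hhBbMmtt hits 8/256; gcd=8; 8÷8/256÷8 = 1/32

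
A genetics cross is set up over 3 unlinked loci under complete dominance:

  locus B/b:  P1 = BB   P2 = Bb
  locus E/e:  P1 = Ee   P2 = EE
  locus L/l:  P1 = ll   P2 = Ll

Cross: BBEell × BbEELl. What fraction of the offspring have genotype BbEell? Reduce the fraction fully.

P(BbEell) = 1/8

BBEell gametes: BEl×4, Bel×4
BbEELl gametes: BEL×2, BEl×2, bEL×2, bEl×2
BBEell×BbEELl grid (8·8=64): BBEELl=8 BBEEll=8 BBEeLl=8 BBEell=8 BbEELl=8 BbEEll=8 BbEeLl=8 BbEell=8
BbEell hits 8/64; gcd=8; 8÷8/64÷8 = 1/8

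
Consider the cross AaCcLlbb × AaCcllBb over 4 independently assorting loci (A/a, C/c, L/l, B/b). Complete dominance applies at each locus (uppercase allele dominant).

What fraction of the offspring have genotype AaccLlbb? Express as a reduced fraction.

AaCcLlbb gametes: ACLb×2, AClb×2, AcLb×2, Aclb×2, aCLb×2, aClb×2, acLb×2, aclb×2
AaCcllBb gametes: AClB×2, AClb×2, AclB×2, Aclb×2, aClB×2, aClb×2, aclB×2, aclb×2
AaCcLlbb×AaCcllBb grid (16·16=256): AACCLlBb=4 AACCLlbb=4 AACCllBb=4 AACCllbb=4 AACcLlBb=8 AACcLlbb=8 AACcllBb=8 AACcllbb=8 AAccLlBb=4 AAccLlbb=4 AAccllBb=4 AAccllbb=4 AaCCLlBb=8 AaCCLlbb=8 AaCCllBb=8 AaCCllbb=8 AaCcLlBb=16 AaCcLlbb=16 AaCcllBb=16 AaCcllbb=16 AaccLlBb=8 AaccLlbb=8 AaccllBb=8 Aaccllbb=8 aaCCLlBb=4 aaCCLlbb=4 aaCCllBb=4 aaCCllbb=4 aaCcLlBb=8 aaCcLlbb=8 aaCcllBb=8 aaCcllbb=8 aaccLlBb=4 aaccLlbb=4 aaccllBb=4 aaccllbb=4
AaccLlbb hits 8/256; gcd=8; 8÷8/256÷8 = 1/32

P(AaccLlbb) = 1/32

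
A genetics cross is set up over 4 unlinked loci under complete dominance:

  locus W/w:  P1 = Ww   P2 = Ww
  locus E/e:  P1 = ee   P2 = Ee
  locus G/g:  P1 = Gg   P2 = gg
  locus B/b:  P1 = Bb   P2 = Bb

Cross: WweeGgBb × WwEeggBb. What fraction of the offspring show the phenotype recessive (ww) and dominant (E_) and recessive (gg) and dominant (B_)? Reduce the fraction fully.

WweeGgBb gametes: WeGB×2, WeGb×2, WegB×2, Wegb×2, weGB×2, weGb×2, wegB×2, wegb×2
WwEeggBb gametes: WEgB×2, WEgb×2, WegB×2, Wegb×2, wEgB×2, wEgb×2, wegB×2, wegb×2
WweeGgBb×WwEeggBb grid (16·16=256): WWEeGgBB=4 WWEeGgBb=8 WWEeGgbb=4 WWEeggBB=4 WWEeggBb=8 WWEeggbb=4 WWeeGgBB=4 WWeeGgBb=8 WWeeGgbb=4 WWeeggBB=4 WWeeggBb=8 WWeeggbb=4 WwEeGgBB=8 WwEeGgBb=16 WwEeGgbb=8 WwEeggBB=8 WwEeggBb=16 WwEeggbb=8 WweeGgBB=8 WweeGgBb=16 WweeGgbb=8 WweeggBB=8 WweeggBb=16 Wweeggbb=8 wwEeGgBB=4 wwEeGgBb=8 wwEeGgbb=4 wwEeggBB=4 wwEeggBb=8 wwEeggbb=4 wweeGgBB=4 wweeGgBb=8 wweeGgbb=4 wweeggBB=4 wweeggBb=8 wweeggbb=4
ww E_ gg B_ hits 12/256; gcd=4; 12÷4/256÷4 = 3/64

P(ww E_ gg B_) = 3/64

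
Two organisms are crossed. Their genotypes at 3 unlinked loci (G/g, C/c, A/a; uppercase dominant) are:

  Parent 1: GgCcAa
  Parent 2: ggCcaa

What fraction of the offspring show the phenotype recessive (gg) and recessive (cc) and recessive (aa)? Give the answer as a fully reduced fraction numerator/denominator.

GgCcAa gametes: GCA×1, GCa×1, GcA×1, Gca×1, gCA×1, gCa×1, gcA×1, gca×1
ggCcaa gametes: gCa×4, gca×4
GgCcAa×ggCcaa grid (8·8=64): GgCCAa=4 GgCCaa=4 GgCcAa=8 GgCcaa=8 GgccAa=4 Ggccaa=4 ggCCAa=4 ggCCaa=4 ggCcAa=8 ggCcaa=8 ggccAa=4 ggccaa=4
gg cc aa hits 4/64; gcd=4; 4÷4/64÷4 = 1/16

P(gg cc aa) = 1/16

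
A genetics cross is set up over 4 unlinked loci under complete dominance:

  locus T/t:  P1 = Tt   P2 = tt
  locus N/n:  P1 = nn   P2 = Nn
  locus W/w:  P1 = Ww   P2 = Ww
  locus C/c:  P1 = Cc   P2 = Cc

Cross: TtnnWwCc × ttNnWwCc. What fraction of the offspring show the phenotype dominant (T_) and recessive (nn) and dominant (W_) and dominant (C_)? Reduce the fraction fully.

TtnnWwCc gametes: TnWC×2, TnWc×2, TnwC×2, Tnwc×2, tnWC×2, tnWc×2, tnwC×2, tnwc×2
ttNnWwCc gametes: tNWC×2, tNWc×2, tNwC×2, tNwc×2, tnWC×2, tnWc×2, tnwC×2, tnwc×2
TtnnWwCc×ttNnWwCc grid (16·16=256): TtNnWWCC=4 TtNnWWCc=8 TtNnWWcc=4 TtNnWwCC=8 TtNnWwCc=16 TtNnWwcc=8 TtNnwwCC=4 TtNnwwCc=8 TtNnwwcc=4 TtnnWWCC=4 TtnnWWCc=8 TtnnWWcc=4 TtnnWwCC=8 TtnnWwCc=16 TtnnWwcc=8 TtnnwwCC=4 TtnnwwCc=8 Ttnnwwcc=4 ttNnWWCC=4 ttNnWWCc=8 ttNnWWcc=4 ttNnWwCC=8 ttNnWwCc=16 ttNnWwcc=8 ttNnwwCC=4 ttNnwwCc=8 ttNnwwcc=4 ttnnWWCC=4 ttnnWWCc=8 ttnnWWcc=4 ttnnWwCC=8 ttnnWwCc=16 ttnnWwcc=8 ttnnwwCC=4 ttnnwwCc=8 ttnnwwcc=4
T_ nn W_ C_ hits 36/256; gcd=4; 36÷4/256÷4 = 9/64

P(T_ nn W_ C_) = 9/64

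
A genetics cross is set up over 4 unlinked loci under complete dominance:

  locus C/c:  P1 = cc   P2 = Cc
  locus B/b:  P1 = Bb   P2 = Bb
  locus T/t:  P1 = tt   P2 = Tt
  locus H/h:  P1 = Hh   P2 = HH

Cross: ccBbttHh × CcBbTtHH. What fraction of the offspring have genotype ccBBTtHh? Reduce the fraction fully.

ccBbttHh gametes: cBtH×4, cBth×4, cbtH×4, cbth×4
CcBbTtHH gametes: CBTH×2, CBtH×2, CbTH×2, CbtH×2, cBTH×2, cBtH×2, cbTH×2, cbtH×2
ccBbttHh×CcBbTtHH grid (16·16=256): CcBBTtHH=8 CcBBTtHh=8 CcBBttHH=8 CcBBttHh=8 CcBbTtHH=16 CcBbTtHh=16 CcBbttHH=16 CcBbttHh=16 CcbbTtHH=8 CcbbTtHh=8 CcbbttHH=8 CcbbttHh=8 ccBBTtHH=8 ccBBTtHh=8 ccBBttHH=8 ccBBttHh=8 ccBbTtHH=16 ccBbTtHh=16 ccBbttHH=16 ccBbttHh=16 ccbbTtHH=8 ccbbTtHh=8 ccbbttHH=8 ccbbttHh=8
ccBBTtHh hits 8/256; gcd=8; 8÷8/256÷8 = 1/32

P(ccBBTtHh) = 1/32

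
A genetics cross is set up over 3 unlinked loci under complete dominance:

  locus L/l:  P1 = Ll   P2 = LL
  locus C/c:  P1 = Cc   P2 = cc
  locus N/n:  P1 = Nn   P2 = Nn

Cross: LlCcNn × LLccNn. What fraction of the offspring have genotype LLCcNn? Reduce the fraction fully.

P(LLCcNn) = 1/8

LlCcNn gametes: LCN×1, LCn×1, LcN×1, Lcn×1, lCN×1, lCn×1, lcN×1, lcn×1
LLccNn gametes: LcN×4, Lcn×4
LlCcNn×LLccNn grid (8·8=64): LLCcNN=4 LLCcNn=8 LLCcnn=4 LLccNN=4 LLccNn=8 LLccnn=4 LlCcNN=4 LlCcNn=8 LlCcnn=4 LlccNN=4 LlccNn=8 Llccnn=4
LLCcNn hits 8/64; gcd=8; 8÷8/64÷8 = 1/8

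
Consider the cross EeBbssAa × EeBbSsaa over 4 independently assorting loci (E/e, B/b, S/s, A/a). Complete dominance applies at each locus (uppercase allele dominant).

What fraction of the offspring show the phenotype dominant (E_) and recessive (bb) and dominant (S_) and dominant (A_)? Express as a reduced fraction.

EeBbssAa gametes: EBsA×2, EBsa×2, EbsA×2, Ebsa×2, eBsA×2, eBsa×2, ebsA×2, ebsa×2
EeBbSsaa gametes: EBSa×2, EBsa×2, EbSa×2, Ebsa×2, eBSa×2, eBsa×2, ebSa×2, ebsa×2
EeBbssAa×EeBbSsaa grid (16·16=256): EEBBSsAa=4 EEBBSsaa=4 EEBBssAa=4 EEBBssaa=4 EEBbSsAa=8 EEBbSsaa=8 EEBbssAa=8 EEBbssaa=8 EEbbSsAa=4 EEbbSsaa=4 EEbbssAa=4 EEbbssaa=4 EeBBSsAa=8 EeBBSsaa=8 EeBBssAa=8 EeBBssaa=8 EeBbSsAa=16 EeBbSsaa=16 EeBbssAa=16 EeBbssaa=16 EebbSsAa=8 EebbSsaa=8 EebbssAa=8 Eebbssaa=8 eeBBSsAa=4 eeBBSsaa=4 eeBBssAa=4 eeBBssaa=4 eeBbSsAa=8 eeBbSsaa=8 eeBbssAa=8 eeBbssaa=8 eebbSsAa=4 eebbSsaa=4 eebbssAa=4 eebbssaa=4
E_ bb S_ A_ hits 12/256; gcd=4; 12÷4/256÷4 = 3/64

P(E_ bb S_ A_) = 3/64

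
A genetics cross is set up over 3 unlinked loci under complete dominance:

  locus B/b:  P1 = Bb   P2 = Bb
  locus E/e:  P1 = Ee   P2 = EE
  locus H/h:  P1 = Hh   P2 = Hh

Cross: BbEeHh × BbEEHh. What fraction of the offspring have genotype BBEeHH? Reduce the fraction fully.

P(BBEeHH) = 1/32

BbEeHh gametes: BEH×1, BEh×1, BeH×1, Beh×1, bEH×1, bEh×1, beH×1, beh×1
BbEEHh gametes: BEH×2, BEh×2, bEH×2, bEh×2
BbEeHh×BbEEHh grid (8·8=64): BBEEHH=2 BBEEHh=4 BBEEhh=2 BBEeHH=2 BBEeHh=4 BBEehh=2 BbEEHH=4 BbEEHh=8 BbEEhh=4 BbEeHH=4 BbEeHh=8 BbEehh=4 bbEEHH=2 bbEEHh=4 bbEEhh=2 bbEeHH=2 bbEeHh=4 bbEehh=2
BBEeHH hits 2/64; gcd=2; 2÷2/64÷2 = 1/32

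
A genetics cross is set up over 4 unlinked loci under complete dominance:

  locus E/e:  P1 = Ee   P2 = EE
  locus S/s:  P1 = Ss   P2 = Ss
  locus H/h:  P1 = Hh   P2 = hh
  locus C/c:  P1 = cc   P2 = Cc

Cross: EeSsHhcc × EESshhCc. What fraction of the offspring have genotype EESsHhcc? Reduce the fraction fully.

P(EESsHhcc) = 1/16

EeSsHhcc gametes: ESHc×2, EShc×2, EsHc×2, Eshc×2, eSHc×2, eShc×2, esHc×2, eshc×2
EESshhCc gametes: EShC×4, EShc×4, EshC×4, Eshc×4
EeSsHhcc×EESshhCc grid (16·16=256): EESSHhCc=8 EESSHhcc=8 EESShhCc=8 EESShhcc=8 EESsHhCc=16 EESsHhcc=16 EESshhCc=16 EESshhcc=16 EEssHhCc=8 EEssHhcc=8 EEsshhCc=8 EEsshhcc=8 EeSSHhCc=8 EeSSHhcc=8 EeSShhCc=8 EeSShhcc=8 EeSsHhCc=16 EeSsHhcc=16 EeSshhCc=16 EeSshhcc=16 EessHhCc=8 EessHhcc=8 EesshhCc=8 Eesshhcc=8
EESsHhcc hits 16/256; gcd=16; 16÷16/256÷16 = 1/16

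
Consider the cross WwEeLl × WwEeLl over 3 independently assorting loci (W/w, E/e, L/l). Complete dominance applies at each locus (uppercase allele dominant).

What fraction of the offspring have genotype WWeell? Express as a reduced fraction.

WwEeLl gametes: WEL×1, WEl×1, WeL×1, Wel×1, wEL×1, wEl×1, weL×1, wel×1
WwEeLl gametes: WEL×1, WEl×1, WeL×1, Wel×1, wEL×1, wEl×1, weL×1, wel×1
WwEeLl×WwEeLl grid (8·8=64): WWEELL=1 WWEELl=2 WWEEll=1 WWEeLL=2 WWEeLl=4 WWEell=2 WWeeLL=1 WWeeLl=2 WWeell=1 WwEELL=2 WwEELl=4 WwEEll=2 WwEeLL=4 WwEeLl=8 WwEell=4 WweeLL=2 WweeLl=4 Wweell=2 wwEELL=1 wwEELl=2 wwEEll=1 wwEeLL=2 wwEeLl=4 wwEell=2 wweeLL=1 wweeLl=2 wweell=1
WWeell hits 1/64; gcd=1; 1÷1/64÷1 = 1/64

P(WWeell) = 1/64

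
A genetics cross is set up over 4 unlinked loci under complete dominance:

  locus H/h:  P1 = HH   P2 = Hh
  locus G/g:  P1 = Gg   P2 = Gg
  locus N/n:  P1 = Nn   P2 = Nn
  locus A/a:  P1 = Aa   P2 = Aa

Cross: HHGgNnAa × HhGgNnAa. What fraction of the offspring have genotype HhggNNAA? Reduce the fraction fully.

P(HhggNNAA) = 1/128

HHGgNnAa gametes: HGNA×2, HGNa×2, HGnA×2, HGna×2, HgNA×2, HgNa×2, HgnA×2, Hgna×2
HhGgNnAa gametes: HGNA×1, HGNa×1, HGnA×1, HGna×1, HgNA×1, HgNa×1, HgnA×1, Hgna×1, hGNA×1, hGNa×1, hGnA×1, hGna×1, hgNA×1, hgNa×1, hgnA×1, hgna×1
HHGgNnAa×HhGgNnAa grid (16·16=256): HHGGNNAA=2 HHGGNNAa=4 HHGGNNaa=2 HHGGNnAA=4 HHGGNnAa=8 HHGGNnaa=4 HHGGnnAA=2 HHGGnnAa=4 HHGGnnaa=2 HHGgNNAA=4 HHGgNNAa=8 HHGgNNaa=4 HHGgNnAA=8 HHGgNnAa=16 HHGgNnaa=8 HHGgnnAA=4 HHGgnnAa=8 HHGgnnaa=4 HHggNNAA=2 HHggNNAa=4 HHggNNaa=2 HHggNnAA=4 HHggNnAa=8 HHggNnaa=4 HHggnnAA=2 HHggnnAa=4 HHggnnaa=2 HhGGNNAA=2 HhGGNNAa=4 HhGGNNaa=2 HhGGNnAA=4 HhGGNnAa=8 HhGGNnaa=4 HhGGnnAA=2 HhGGnnAa=4 HhGGnnaa=2 HhGgNNAA=4 HhGgNNAa=8 HhGgNNaa=4 HhGgNnAA=8 HhGgNnAa=16 HhGgNnaa=8 HhGgnnAA=4 HhGgnnAa=8 HhGgnnaa=4 HhggNNAA=2 HhggNNAa=4 HhggNNaa=2 HhggNnAA=4 HhggNnAa=8 HhggNnaa=4 HhggnnAA=2 HhggnnAa=4 Hhggnnaa=2
HhggNNAA hits 2/256; gcd=2; 2÷2/256÷2 = 1/128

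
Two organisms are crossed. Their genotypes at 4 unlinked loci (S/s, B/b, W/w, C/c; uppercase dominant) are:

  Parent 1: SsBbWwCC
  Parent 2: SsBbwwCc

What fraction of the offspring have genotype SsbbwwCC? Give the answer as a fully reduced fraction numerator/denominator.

P(SsbbwwCC) = 1/32

SsBbWwCC gametes: SBWC×2, SBwC×2, SbWC×2, SbwC×2, sBWC×2, sBwC×2, sbWC×2, sbwC×2
SsBbwwCc gametes: SBwC×2, SBwc×2, SbwC×2, Sbwc×2, sBwC×2, sBwc×2, sbwC×2, sbwc×2
SsBbWwCC×SsBbwwCc grid (16·16=256): SSBBWwCC=4 SSBBWwCc=4 SSBBwwCC=4 SSBBwwCc=4 SSBbWwCC=8 SSBbWwCc=8 SSBbwwCC=8 SSBbwwCc=8 SSbbWwCC=4 SSbbWwCc=4 SSbbwwCC=4 SSbbwwCc=4 SsBBWwCC=8 SsBBWwCc=8 SsBBwwCC=8 SsBBwwCc=8 SsBbWwCC=16 SsBbWwCc=16 SsBbwwCC=16 SsBbwwCc=16 SsbbWwCC=8 SsbbWwCc=8 SsbbwwCC=8 SsbbwwCc=8 ssBBWwCC=4 ssBBWwCc=4 ssBBwwCC=4 ssBBwwCc=4 ssBbWwCC=8 ssBbWwCc=8 ssBbwwCC=8 ssBbwwCc=8 ssbbWwCC=4 ssbbWwCc=4 ssbbwwCC=4 ssbbwwCc=4
SsbbwwCC hits 8/256; gcd=8; 8÷8/256÷8 = 1/32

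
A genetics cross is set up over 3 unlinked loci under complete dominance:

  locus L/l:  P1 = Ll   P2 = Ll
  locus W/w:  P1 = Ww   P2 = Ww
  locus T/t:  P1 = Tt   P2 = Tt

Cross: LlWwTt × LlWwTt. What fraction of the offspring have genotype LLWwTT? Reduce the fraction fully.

LlWwTt gametes: LWT×1, LWt×1, LwT×1, Lwt×1, lWT×1, lWt×1, lwT×1, lwt×1
LlWwTt gametes: LWT×1, LWt×1, LwT×1, Lwt×1, lWT×1, lWt×1, lwT×1, lwt×1
LlWwTt×LlWwTt grid (8·8=64): LLWWTT=1 LLWWTt=2 LLWWtt=1 LLWwTT=2 LLWwTt=4 LLWwtt=2 LLwwTT=1 LLwwTt=2 LLwwtt=1 LlWWTT=2 LlWWTt=4 LlWWtt=2 LlWwTT=4 LlWwTt=8 LlWwtt=4 LlwwTT=2 LlwwTt=4 Llwwtt=2 llWWTT=1 llWWTt=2 llWWtt=1 llWwTT=2 llWwTt=4 llWwtt=2 llwwTT=1 llwwTt=2 llwwtt=1
LLWwTT hits 2/64; gcd=2; 2÷2/64÷2 = 1/32

P(LLWwTT) = 1/32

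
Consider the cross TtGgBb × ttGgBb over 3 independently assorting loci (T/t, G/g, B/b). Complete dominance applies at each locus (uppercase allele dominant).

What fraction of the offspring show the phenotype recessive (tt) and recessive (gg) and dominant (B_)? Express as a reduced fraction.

TtGgBb gametes: TGB×1, TGb×1, TgB×1, Tgb×1, tGB×1, tGb×1, tgB×1, tgb×1
ttGgBb gametes: tGB×2, tGb×2, tgB×2, tgb×2
TtGgBb×ttGgBb grid (8·8=64): TtGGBB=2 TtGGBb=4 TtGGbb=2 TtGgBB=4 TtGgBb=8 TtGgbb=4 TtggBB=2 TtggBb=4 Ttggbb=2 ttGGBB=2 ttGGBb=4 ttGGbb=2 ttGgBB=4 ttGgBb=8 ttGgbb=4 ttggBB=2 ttggBb=4 ttggbb=2
tt gg B_ hits 6/64; gcd=2; 6÷2/64÷2 = 3/32

P(tt gg B_) = 3/32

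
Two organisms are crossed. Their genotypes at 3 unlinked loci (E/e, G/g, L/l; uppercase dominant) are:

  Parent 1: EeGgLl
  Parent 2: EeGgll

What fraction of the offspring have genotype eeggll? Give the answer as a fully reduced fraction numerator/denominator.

EeGgLl gametes: EGL×1, EGl×1, EgL×1, Egl×1, eGL×1, eGl×1, egL×1, egl×1
EeGgll gametes: EGl×2, Egl×2, eGl×2, egl×2
EeGgLl×EeGgll grid (8·8=64): EEGGLl=2 EEGGll=2 EEGgLl=4 EEGgll=4 EEggLl=2 EEggll=2 EeGGLl=4 EeGGll=4 EeGgLl=8 EeGgll=8 EeggLl=4 Eeggll=4 eeGGLl=2 eeGGll=2 eeGgLl=4 eeGgll=4 eeggLl=2 eeggll=2
eeggll hits 2/64; gcd=2; 2÷2/64÷2 = 1/32

P(eeggll) = 1/32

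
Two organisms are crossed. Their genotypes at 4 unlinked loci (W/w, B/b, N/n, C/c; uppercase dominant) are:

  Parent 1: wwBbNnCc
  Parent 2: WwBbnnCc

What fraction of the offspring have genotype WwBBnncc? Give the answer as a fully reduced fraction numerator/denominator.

wwBbNnCc gametes: wBNC×2, wBNc×2, wBnC×2, wBnc×2, wbNC×2, wbNc×2, wbnC×2, wbnc×2
WwBbnnCc gametes: WBnC×2, WBnc×2, WbnC×2, Wbnc×2, wBnC×2, wBnc×2, wbnC×2, wbnc×2
wwBbNnCc×WwBbnnCc grid (16·16=256): WwBBNnCC=4 WwBBNnCc=8 WwBBNncc=4 WwBBnnCC=4 WwBBnnCc=8 WwBBnncc=4 WwBbNnCC=8 WwBbNnCc=16 WwBbNncc=8 WwBbnnCC=8 WwBbnnCc=16 WwBbnncc=8 WwbbNnCC=4 WwbbNnCc=8 WwbbNncc=4 WwbbnnCC=4 WwbbnnCc=8 Wwbbnncc=4 wwBBNnCC=4 wwBBNnCc=8 wwBBNncc=4 wwBBnnCC=4 wwBBnnCc=8 wwBBnncc=4 wwBbNnCC=8 wwBbNnCc=16 wwBbNncc=8 wwBbnnCC=8 wwBbnnCc=16 wwBbnncc=8 wwbbNnCC=4 wwbbNnCc=8 wwbbNncc=4 wwbbnnCC=4 wwbbnnCc=8 wwbbnncc=4
WwBBnncc hits 4/256; gcd=4; 4÷4/256÷4 = 1/64

P(WwBBnncc) = 1/64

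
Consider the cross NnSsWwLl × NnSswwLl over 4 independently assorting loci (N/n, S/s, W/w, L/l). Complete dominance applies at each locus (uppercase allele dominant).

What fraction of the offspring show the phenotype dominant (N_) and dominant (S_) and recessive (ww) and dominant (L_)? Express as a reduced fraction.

P(N_ S_ ww L_) = 27/128

NnSsWwLl gametes: NSWL×1, NSWl×1, NSwL×1, NSwl×1, NsWL×1, NsWl×1, NswL×1, Nswl×1, nSWL×1, nSWl×1, nSwL×1, nSwl×1, nsWL×1, nsWl×1, nswL×1, nswl×1
NnSswwLl gametes: NSwL×2, NSwl×2, NswL×2, Nswl×2, nSwL×2, nSwl×2, nswL×2, nswl×2
NnSsWwLl×NnSswwLl grid (16·16=256): NNSSWwLL=2 NNSSWwLl=4 NNSSWwll=2 NNSSwwLL=2 NNSSwwLl=4 NNSSwwll=2 NNSsWwLL=4 NNSsWwLl=8 NNSsWwll=4 NNSswwLL=4 NNSswwLl=8 NNSswwll=4 NNssWwLL=2 NNssWwLl=4 NNssWwll=2 NNsswwLL=2 NNsswwLl=4 NNsswwll=2 NnSSWwLL=4 NnSSWwLl=8 NnSSWwll=4 NnSSwwLL=4 NnSSwwLl=8 NnSSwwll=4 NnSsWwLL=8 NnSsWwLl=16 NnSsWwll=8 NnSswwLL=8 NnSswwLl=16 NnSswwll=8 NnssWwLL=4 NnssWwLl=8 NnssWwll=4 NnsswwLL=4 NnsswwLl=8 Nnsswwll=4 nnSSWwLL=2 nnSSWwLl=4 nnSSWwll=2 nnSSwwLL=2 nnSSwwLl=4 nnSSwwll=2 nnSsWwLL=4 nnSsWwLl=8 nnSsWwll=4 nnSswwLL=4 nnSswwLl=8 nnSswwll=4 nnssWwLL=2 nnssWwLl=4 nnssWwll=2 nnsswwLL=2 nnsswwLl=4 nnsswwll=2
N_ S_ ww L_ hits 54/256; gcd=2; 54÷2/256÷2 = 27/128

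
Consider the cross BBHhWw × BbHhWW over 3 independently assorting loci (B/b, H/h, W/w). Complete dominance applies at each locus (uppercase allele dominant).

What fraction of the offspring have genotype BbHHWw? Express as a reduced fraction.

P(BbHHWw) = 1/16

BBHhWw gametes: BHW×2, BHw×2, BhW×2, Bhw×2
BbHhWW gametes: BHW×2, BhW×2, bHW×2, bhW×2
BBHhWw×BbHhWW grid (8·8=64): BBHHWW=4 BBHHWw=4 BBHhWW=8 BBHhWw=8 BBhhWW=4 BBhhWw=4 BbHHWW=4 BbHHWw=4 BbHhWW=8 BbHhWw=8 BbhhWW=4 BbhhWw=4
BbHHWw hits 4/64; gcd=4; 4÷4/64÷4 = 1/16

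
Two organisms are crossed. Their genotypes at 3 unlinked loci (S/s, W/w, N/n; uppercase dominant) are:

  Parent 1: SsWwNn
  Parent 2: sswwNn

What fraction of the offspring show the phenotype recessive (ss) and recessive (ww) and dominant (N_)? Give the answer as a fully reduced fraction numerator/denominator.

SsWwNn gametes: SWN×1, SWn×1, SwN×1, Swn×1, sWN×1, sWn×1, swN×1, swn×1
sswwNn gametes: swN×4, swn×4
SsWwNn×sswwNn grid (8·8=64): SsWwNN=4 SsWwNn=8 SsWwnn=4 SswwNN=4 SswwNn=8 Sswwnn=4 ssWwNN=4 ssWwNn=8 ssWwnn=4 sswwNN=4 sswwNn=8 sswwnn=4
ss ww N_ hits 12/64; gcd=4; 12÷4/64÷4 = 3/16

P(ss ww N_) = 3/16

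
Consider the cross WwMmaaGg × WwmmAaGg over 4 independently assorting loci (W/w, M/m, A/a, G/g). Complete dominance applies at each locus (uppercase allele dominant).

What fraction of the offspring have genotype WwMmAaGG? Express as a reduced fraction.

WwMmaaGg gametes: WMaG×2, WMag×2, WmaG×2, Wmag×2, wMaG×2, wMag×2, wmaG×2, wmag×2
WwmmAaGg gametes: WmAG×2, WmAg×2, WmaG×2, Wmag×2, wmAG×2, wmAg×2, wmaG×2, wmag×2
WwMmaaGg×WwmmAaGg grid (16·16=256): WWMmAaGG=4 WWMmAaGg=8 WWMmAagg=4 WWMmaaGG=4 WWMmaaGg=8 WWMmaagg=4 WWmmAaGG=4 WWmmAaGg=8 WWmmAagg=4 WWmmaaGG=4 WWmmaaGg=8 WWmmaagg=4 WwMmAaGG=8 WwMmAaGg=16 WwMmAagg=8 WwMmaaGG=8 WwMmaaGg=16 WwMmaagg=8 WwmmAaGG=8 WwmmAaGg=16 WwmmAagg=8 WwmmaaGG=8 WwmmaaGg=16 Wwmmaagg=8 wwMmAaGG=4 wwMmAaGg=8 wwMmAagg=4 wwMmaaGG=4 wwMmaaGg=8 wwMmaagg=4 wwmmAaGG=4 wwmmAaGg=8 wwmmAagg=4 wwmmaaGG=4 wwmmaaGg=8 wwmmaagg=4
WwMmAaGG hits 8/256; gcd=8; 8÷8/256÷8 = 1/32

P(WwMmAaGG) = 1/32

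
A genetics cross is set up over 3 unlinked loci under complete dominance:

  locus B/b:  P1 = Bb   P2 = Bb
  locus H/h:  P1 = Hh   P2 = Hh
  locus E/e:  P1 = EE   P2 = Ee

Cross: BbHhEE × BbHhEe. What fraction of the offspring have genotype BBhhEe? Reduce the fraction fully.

BbHhEE gametes: BHE×2, BhE×2, bHE×2, bhE×2
BbHhEe gametes: BHE×1, BHe×1, BhE×1, Bhe×1, bHE×1, bHe×1, bhE×1, bhe×1
BbHhEE×BbHhEe grid (8·8=64): BBHHEE=2 BBHHEe=2 BBHhEE=4 BBHhEe=4 BBhhEE=2 BBhhEe=2 BbHHEE=4 BbHHEe=4 BbHhEE=8 BbHhEe=8 BbhhEE=4 BbhhEe=4 bbHHEE=2 bbHHEe=2 bbHhEE=4 bbHhEe=4 bbhhEE=2 bbhhEe=2
BBhhEe hits 2/64; gcd=2; 2÷2/64÷2 = 1/32

P(BBhhEe) = 1/32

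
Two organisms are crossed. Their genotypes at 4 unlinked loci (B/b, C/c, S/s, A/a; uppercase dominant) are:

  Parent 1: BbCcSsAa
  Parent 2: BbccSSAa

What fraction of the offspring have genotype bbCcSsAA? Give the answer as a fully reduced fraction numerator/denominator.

BbCcSsAa gametes: BCSA×1, BCSa×1, BCsA×1, BCsa×1, BcSA×1, BcSa×1, BcsA×1, Bcsa×1, bCSA×1, bCSa×1, bCsA×1, bCsa×1, bcSA×1, bcSa×1, bcsA×1, bcsa×1
BbccSSAa gametes: BcSA×4, BcSa×4, bcSA×4, bcSa×4
BbCcSsAa×BbccSSAa grid (16·16=256): BBCcSSAA=4 BBCcSSAa=8 BBCcSSaa=4 BBCcSsAA=4 BBCcSsAa=8 BBCcSsaa=4 BBccSSAA=4 BBccSSAa=8 BBccSSaa=4 BBccSsAA=4 BBccSsAa=8 BBccSsaa=4 BbCcSSAA=8 BbCcSSAa=16 BbCcSSaa=8 BbCcSsAA=8 BbCcSsAa=16 BbCcSsaa=8 BbccSSAA=8 BbccSSAa=16 BbccSSaa=8 BbccSsAA=8 BbccSsAa=16 BbccSsaa=8 bbCcSSAA=4 bbCcSSAa=8 bbCcSSaa=4 bbCcSsAA=4 bbCcSsAa=8 bbCcSsaa=4 bbccSSAA=4 bbccSSAa=8 bbccSSaa=4 bbccSsAA=4 bbccSsAa=8 bbccSsaa=4
bbCcSsAA hits 4/256; gcd=4; 4÷4/256÷4 = 1/64

P(bbCcSsAA) = 1/64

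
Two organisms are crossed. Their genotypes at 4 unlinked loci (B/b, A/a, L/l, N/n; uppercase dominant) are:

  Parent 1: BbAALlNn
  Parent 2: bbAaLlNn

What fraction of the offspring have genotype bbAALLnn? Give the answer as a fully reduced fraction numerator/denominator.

BbAALlNn gametes: BALN×2, BALn×2, BAlN×2, BAln×2, bALN×2, bALn×2, bAlN×2, bAln×2
bbAaLlNn gametes: bALN×2, bALn×2, bAlN×2, bAln×2, baLN×2, baLn×2, balN×2, baln×2
BbAALlNn×bbAaLlNn grid (16·16=256): BbAALLNN=4 BbAALLNn=8 BbAALLnn=4 BbAALlNN=8 BbAALlNn=16 BbAALlnn=8 BbAAllNN=4 BbAAllNn=8 BbAAllnn=4 BbAaLLNN=4 BbAaLLNn=8 BbAaLLnn=4 BbAaLlNN=8 BbAaLlNn=16 BbAaLlnn=8 BbAallNN=4 BbAallNn=8 BbAallnn=4 bbAALLNN=4 bbAALLNn=8 bbAALLnn=4 bbAALlNN=8 bbAALlNn=16 bbAALlnn=8 bbAAllNN=4 bbAAllNn=8 bbAAllnn=4 bbAaLLNN=4 bbAaLLNn=8 bbAaLLnn=4 bbAaLlNN=8 bbAaLlNn=16 bbAaLlnn=8 bbAallNN=4 bbAallNn=8 bbAallnn=4
bbAALLnn hits 4/256; gcd=4; 4÷4/256÷4 = 1/64

P(bbAALLnn) = 1/64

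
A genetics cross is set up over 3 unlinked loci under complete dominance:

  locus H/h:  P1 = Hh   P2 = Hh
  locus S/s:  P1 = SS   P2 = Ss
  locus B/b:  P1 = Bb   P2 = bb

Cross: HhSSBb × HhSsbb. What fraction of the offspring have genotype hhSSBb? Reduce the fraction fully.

P(hhSSBb) = 1/16

HhSSBb gametes: HSB×2, HSb×2, hSB×2, hSb×2
HhSsbb gametes: HSb×2, Hsb×2, hSb×2, hsb×2
HhSSBb×HhSsbb grid (8·8=64): HHSSBb=4 HHSSbb=4 HHSsBb=4 HHSsbb=4 HhSSBb=8 HhSSbb=8 HhSsBb=8 HhSsbb=8 hhSSBb=4 hhSSbb=4 hhSsBb=4 hhSsbb=4
hhSSBb hits 4/64; gcd=4; 4÷4/64÷4 = 1/16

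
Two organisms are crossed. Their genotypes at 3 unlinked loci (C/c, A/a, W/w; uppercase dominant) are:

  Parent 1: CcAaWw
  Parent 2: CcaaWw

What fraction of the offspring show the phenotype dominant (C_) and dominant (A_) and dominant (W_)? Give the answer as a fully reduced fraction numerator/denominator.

P(C_ A_ W_) = 9/32

CcAaWw gametes: CAW×1, CAw×1, CaW×1, Caw×1, cAW×1, cAw×1, caW×1, caw×1
CcaaWw gametes: CaW×2, Caw×2, caW×2, caw×2
CcAaWw×CcaaWw grid (8·8=64): CCAaWW=2 CCAaWw=4 CCAaww=2 CCaaWW=2 CCaaWw=4 CCaaww=2 CcAaWW=4 CcAaWw=8 CcAaww=4 CcaaWW=4 CcaaWw=8 Ccaaww=4 ccAaWW=2 ccAaWw=4 ccAaww=2 ccaaWW=2 ccaaWw=4 ccaaww=2
C_ A_ W_ hits 18/64; gcd=2; 18÷2/64÷2 = 9/32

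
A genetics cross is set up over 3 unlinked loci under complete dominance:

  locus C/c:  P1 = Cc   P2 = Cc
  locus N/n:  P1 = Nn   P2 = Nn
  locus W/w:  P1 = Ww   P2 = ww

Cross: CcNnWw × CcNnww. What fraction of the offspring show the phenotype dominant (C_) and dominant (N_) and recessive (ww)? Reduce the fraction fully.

P(C_ N_ ww) = 9/32

CcNnWw gametes: CNW×1, CNw×1, CnW×1, Cnw×1, cNW×1, cNw×1, cnW×1, cnw×1
CcNnww gametes: CNw×2, Cnw×2, cNw×2, cnw×2
CcNnWw×CcNnww grid (8·8=64): CCNNWw=2 CCNNww=2 CCNnWw=4 CCNnww=4 CCnnWw=2 CCnnww=2 CcNNWw=4 CcNNww=4 CcNnWw=8 CcNnww=8 CcnnWw=4 Ccnnww=4 ccNNWw=2 ccNNww=2 ccNnWw=4 ccNnww=4 ccnnWw=2 ccnnww=2
C_ N_ ww hits 18/64; gcd=2; 18÷2/64÷2 = 9/32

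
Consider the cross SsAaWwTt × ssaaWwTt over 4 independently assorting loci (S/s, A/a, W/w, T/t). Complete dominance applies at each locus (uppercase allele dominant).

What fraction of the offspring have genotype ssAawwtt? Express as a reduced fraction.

SsAaWwTt gametes: SAWT×1, SAWt×1, SAwT×1, SAwt×1, SaWT×1, SaWt×1, SawT×1, Sawt×1, sAWT×1, sAWt×1, sAwT×1, sAwt×1, saWT×1, saWt×1, sawT×1, sawt×1
ssaaWwTt gametes: saWT×4, saWt×4, sawT×4, sawt×4
SsAaWwTt×ssaaWwTt grid (16·16=256): SsAaWWTT=4 SsAaWWTt=8 SsAaWWtt=4 SsAaWwTT=8 SsAaWwTt=16 SsAaWwtt=8 SsAawwTT=4 SsAawwTt=8 SsAawwtt=4 SsaaWWTT=4 SsaaWWTt=8 SsaaWWtt=4 SsaaWwTT=8 SsaaWwTt=16 SsaaWwtt=8 SsaawwTT=4 SsaawwTt=8 Ssaawwtt=4 ssAaWWTT=4 ssAaWWTt=8 ssAaWWtt=4 ssAaWwTT=8 ssAaWwTt=16 ssAaWwtt=8 ssAawwTT=4 ssAawwTt=8 ssAawwtt=4 ssaaWWTT=4 ssaaWWTt=8 ssaaWWtt=4 ssaaWwTT=8 ssaaWwTt=16 ssaaWwtt=8 ssaawwTT=4 ssaawwTt=8 ssaawwtt=4
ssAawwtt hits 4/256; gcd=4; 4÷4/256÷4 = 1/64

P(ssAawwtt) = 1/64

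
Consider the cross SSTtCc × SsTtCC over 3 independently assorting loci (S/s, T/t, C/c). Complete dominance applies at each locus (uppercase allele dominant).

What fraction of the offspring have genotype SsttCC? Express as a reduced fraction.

SSTtCc gametes: STC×2, STc×2, StC×2, Stc×2
SsTtCC gametes: STC×2, StC×2, sTC×2, stC×2
SSTtCc×SsTtCC grid (8·8=64): SSTTCC=4 SSTTCc=4 SSTtCC=8 SSTtCc=8 SSttCC=4 SSttCc=4 SsTTCC=4 SsTTCc=4 SsTtCC=8 SsTtCc=8 SsttCC=4 SsttCc=4
SsttCC hits 4/64; gcd=4; 4÷4/64÷4 = 1/16

P(SsttCC) = 1/16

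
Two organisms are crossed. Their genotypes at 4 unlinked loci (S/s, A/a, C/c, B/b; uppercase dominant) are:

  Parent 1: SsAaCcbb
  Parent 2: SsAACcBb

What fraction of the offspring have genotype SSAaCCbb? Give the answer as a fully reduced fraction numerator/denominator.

SsAaCcbb gametes: SACb×2, SAcb×2, SaCb×2, Sacb×2, sACb×2, sAcb×2, saCb×2, sacb×2
SsAACcBb gametes: SACB×2, SACb×2, SAcB×2, SAcb×2, sACB×2, sACb×2, sAcB×2, sAcb×2
SsAaCcbb×SsAACcBb grid (16·16=256): SSAACCBb=4 SSAACCbb=4 SSAACcBb=8 SSAACcbb=8 SSAAccBb=4 SSAAccbb=4 SSAaCCBb=4 SSAaCCbb=4 SSAaCcBb=8 SSAaCcbb=8 SSAaccBb=4 SSAaccbb=4 SsAACCBb=8 SsAACCbb=8 SsAACcBb=16 SsAACcbb=16 SsAAccBb=8 SsAAccbb=8 SsAaCCBb=8 SsAaCCbb=8 SsAaCcBb=16 SsAaCcbb=16 SsAaccBb=8 SsAaccbb=8 ssAACCBb=4 ssAACCbb=4 ssAACcBb=8 ssAACcbb=8 ssAAccBb=4 ssAAccbb=4 ssAaCCBb=4 ssAaCCbb=4 ssAaCcBb=8 ssAaCcbb=8 ssAaccBb=4 ssAaccbb=4
SSAaCCbb hits 4/256; gcd=4; 4÷4/256÷4 = 1/64

P(SSAaCCbb) = 1/64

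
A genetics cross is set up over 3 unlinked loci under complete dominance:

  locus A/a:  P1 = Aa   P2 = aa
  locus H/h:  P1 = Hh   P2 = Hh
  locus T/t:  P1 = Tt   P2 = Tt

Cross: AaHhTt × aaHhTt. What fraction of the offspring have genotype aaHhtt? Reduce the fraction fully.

P(aaHhtt) = 1/16

AaHhTt gametes: AHT×1, AHt×1, AhT×1, Aht×1, aHT×1, aHt×1, ahT×1, aht×1
aaHhTt gametes: aHT×2, aHt×2, ahT×2, aht×2
AaHhTt×aaHhTt grid (8·8=64): AaHHTT=2 AaHHTt=4 AaHHtt=2 AaHhTT=4 AaHhTt=8 AaHhtt=4 AahhTT=2 AahhTt=4 Aahhtt=2 aaHHTT=2 aaHHTt=4 aaHHtt=2 aaHhTT=4 aaHhTt=8 aaHhtt=4 aahhTT=2 aahhTt=4 aahhtt=2
aaHhtt hits 4/64; gcd=4; 4÷4/64÷4 = 1/16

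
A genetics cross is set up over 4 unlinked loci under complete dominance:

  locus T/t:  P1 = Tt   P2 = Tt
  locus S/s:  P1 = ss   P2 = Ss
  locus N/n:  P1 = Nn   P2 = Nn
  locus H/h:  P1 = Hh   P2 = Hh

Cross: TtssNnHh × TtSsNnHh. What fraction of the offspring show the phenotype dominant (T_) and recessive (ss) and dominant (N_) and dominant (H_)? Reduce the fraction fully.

P(T_ ss N_ H_) = 27/128

TtssNnHh gametes: TsNH×2, TsNh×2, TsnH×2, Tsnh×2, tsNH×2, tsNh×2, tsnH×2, tsnh×2
TtSsNnHh gametes: TSNH×1, TSNh×1, TSnH×1, TSnh×1, TsNH×1, TsNh×1, TsnH×1, Tsnh×1, tSNH×1, tSNh×1, tSnH×1, tSnh×1, tsNH×1, tsNh×1, tsnH×1, tsnh×1
TtssNnHh×TtSsNnHh grid (16·16=256): TTSsNNHH=2 TTSsNNHh=4 TTSsNNhh=2 TTSsNnHH=4 TTSsNnHh=8 TTSsNnhh=4 TTSsnnHH=2 TTSsnnHh=4 TTSsnnhh=2 TTssNNHH=2 TTssNNHh=4 TTssNNhh=2 TTssNnHH=4 TTssNnHh=8 TTssNnhh=4 TTssnnHH=2 TTssnnHh=4 TTssnnhh=2 TtSsNNHH=4 TtSsNNHh=8 TtSsNNhh=4 TtSsNnHH=8 TtSsNnHh=16 TtSsNnhh=8 TtSsnnHH=4 TtSsnnHh=8 TtSsnnhh=4 TtssNNHH=4 TtssNNHh=8 TtssNNhh=4 TtssNnHH=8 TtssNnHh=16 TtssNnhh=8 TtssnnHH=4 TtssnnHh=8 Ttssnnhh=4 ttSsNNHH=2 ttSsNNHh=4 ttSsNNhh=2 ttSsNnHH=4 ttSsNnHh=8 ttSsNnhh=4 ttSsnnHH=2 ttSsnnHh=4 ttSsnnhh=2 ttssNNHH=2 ttssNNHh=4 ttssNNhh=2 ttssNnHH=4 ttssNnHh=8 ttssNnhh=4 ttssnnHH=2 ttssnnHh=4 ttssnnhh=2
T_ ss N_ H_ hits 54/256; gcd=2; 54÷2/256÷2 = 27/128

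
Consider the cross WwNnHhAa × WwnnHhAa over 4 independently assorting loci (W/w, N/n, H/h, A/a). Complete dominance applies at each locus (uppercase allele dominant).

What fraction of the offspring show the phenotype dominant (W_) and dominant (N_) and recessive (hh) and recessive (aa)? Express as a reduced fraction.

WwNnHhAa gametes: WNHA×1, WNHa×1, WNhA×1, WNha×1, WnHA×1, WnHa×1, WnhA×1, Wnha×1, wNHA×1, wNHa×1, wNhA×1, wNha×1, wnHA×1, wnHa×1, wnhA×1, wnha×1
WwnnHhAa gametes: WnHA×2, WnHa×2, WnhA×2, Wnha×2, wnHA×2, wnHa×2, wnhA×2, wnha×2
WwNnHhAa×WwnnHhAa grid (16·16=256): WWNnHHAA=2 WWNnHHAa=4 WWNnHHaa=2 WWNnHhAA=4 WWNnHhAa=8 WWNnHhaa=4 WWNnhhAA=2 WWNnhhAa=4 WWNnhhaa=2 WWnnHHAA=2 WWnnHHAa=4 WWnnHHaa=2 WWnnHhAA=4 WWnnHhAa=8 WWnnHhaa=4 WWnnhhAA=2 WWnnhhAa=4 WWnnhhaa=2 WwNnHHAA=4 WwNnHHAa=8 WwNnHHaa=4 WwNnHhAA=8 WwNnHhAa=16 WwNnHhaa=8 WwNnhhAA=4 WwNnhhAa=8 WwNnhhaa=4 WwnnHHAA=4 WwnnHHAa=8 WwnnHHaa=4 WwnnHhAA=8 WwnnHhAa=16 WwnnHhaa=8 WwnnhhAA=4 WwnnhhAa=8 Wwnnhhaa=4 wwNnHHAA=2 wwNnHHAa=4 wwNnHHaa=2 wwNnHhAA=4 wwNnHhAa=8 wwNnHhaa=4 wwNnhhAA=2 wwNnhhAa=4 wwNnhhaa=2 wwnnHHAA=2 wwnnHHAa=4 wwnnHHaa=2 wwnnHhAA=4 wwnnHhAa=8 wwnnHhaa=4 wwnnhhAA=2 wwnnhhAa=4 wwnnhhaa=2
W_ N_ hh aa hits 6/256; gcd=2; 6÷2/256÷2 = 3/128

P(W_ N_ hh aa) = 3/128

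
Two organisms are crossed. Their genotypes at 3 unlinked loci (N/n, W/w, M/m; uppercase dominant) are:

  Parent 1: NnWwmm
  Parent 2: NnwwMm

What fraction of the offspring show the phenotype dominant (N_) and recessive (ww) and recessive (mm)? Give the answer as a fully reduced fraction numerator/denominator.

P(N_ ww mm) = 3/16

NnWwmm gametes: NWm×2, Nwm×2, nWm×2, nwm×2
NnwwMm gametes: NwM×2, Nwm×2, nwM×2, nwm×2
NnWwmm×NnwwMm grid (8·8=64): NNWwMm=4 NNWwmm=4 NNwwMm=4 NNwwmm=4 NnWwMm=8 NnWwmm=8 NnwwMm=8 Nnwwmm=8 nnWwMm=4 nnWwmm=4 nnwwMm=4 nnwwmm=4
N_ ww mm hits 12/64; gcd=4; 12÷4/64÷4 = 3/16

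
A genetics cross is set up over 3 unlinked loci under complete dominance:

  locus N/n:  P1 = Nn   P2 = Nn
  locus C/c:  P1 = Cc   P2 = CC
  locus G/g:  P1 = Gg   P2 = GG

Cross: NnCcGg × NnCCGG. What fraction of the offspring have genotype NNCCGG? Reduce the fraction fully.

NnCcGg gametes: NCG×1, NCg×1, NcG×1, Ncg×1, nCG×1, nCg×1, ncG×1, ncg×1
NnCCGG gametes: NCG×4, nCG×4
NnCcGg×NnCCGG grid (8·8=64): NNCCGG=4 NNCCGg=4 NNCcGG=4 NNCcGg=4 NnCCGG=8 NnCCGg=8 NnCcGG=8 NnCcGg=8 nnCCGG=4 nnCCGg=4 nnCcGG=4 nnCcGg=4
NNCCGG hits 4/64; gcd=4; 4÷4/64÷4 = 1/16

P(NNCCGG) = 1/16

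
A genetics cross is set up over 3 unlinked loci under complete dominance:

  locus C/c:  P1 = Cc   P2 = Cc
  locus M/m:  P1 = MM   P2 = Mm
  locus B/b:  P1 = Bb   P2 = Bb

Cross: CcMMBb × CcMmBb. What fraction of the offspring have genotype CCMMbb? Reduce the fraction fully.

P(CCMMbb) = 1/32

CcMMBb gametes: CMB×2, CMb×2, cMB×2, cMb×2
CcMmBb gametes: CMB×1, CMb×1, CmB×1, Cmb×1, cMB×1, cMb×1, cmB×1, cmb×1
CcMMBb×CcMmBb grid (8·8=64): CCMMBB=2 CCMMBb=4 CCMMbb=2 CCMmBB=2 CCMmBb=4 CCMmbb=2 CcMMBB=4 CcMMBb=8 CcMMbb=4 CcMmBB=4 CcMmBb=8 CcMmbb=4 ccMMBB=2 ccMMBb=4 ccMMbb=2 ccMmBB=2 ccMmBb=4 ccMmbb=2
CCMMbb hits 2/64; gcd=2; 2÷2/64÷2 = 1/32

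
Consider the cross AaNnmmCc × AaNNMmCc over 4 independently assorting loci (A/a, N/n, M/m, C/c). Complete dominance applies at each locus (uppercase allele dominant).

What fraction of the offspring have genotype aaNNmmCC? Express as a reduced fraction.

AaNnmmCc gametes: ANmC×2, ANmc×2, AnmC×2, Anmc×2, aNmC×2, aNmc×2, anmC×2, anmc×2
AaNNMmCc gametes: ANMC×2, ANMc×2, ANmC×2, ANmc×2, aNMC×2, aNMc×2, aNmC×2, aNmc×2
AaNnmmCc×AaNNMmCc grid (16·16=256): AANNMmCC=4 AANNMmCc=8 AANNMmcc=4 AANNmmCC=4 AANNmmCc=8 AANNmmcc=4 AANnMmCC=4 AANnMmCc=8 AANnMmcc=4 AANnmmCC=4 AANnmmCc=8 AANnmmcc=4 AaNNMmCC=8 AaNNMmCc=16 AaNNMmcc=8 AaNNmmCC=8 AaNNmmCc=16 AaNNmmcc=8 AaNnMmCC=8 AaNnMmCc=16 AaNnMmcc=8 AaNnmmCC=8 AaNnmmCc=16 AaNnmmcc=8 aaNNMmCC=4 aaNNMmCc=8 aaNNMmcc=4 aaNNmmCC=4 aaNNmmCc=8 aaNNmmcc=4 aaNnMmCC=4 aaNnMmCc=8 aaNnMmcc=4 aaNnmmCC=4 aaNnmmCc=8 aaNnmmcc=4
aaNNmmCC hits 4/256; gcd=4; 4÷4/256÷4 = 1/64

P(aaNNmmCC) = 1/64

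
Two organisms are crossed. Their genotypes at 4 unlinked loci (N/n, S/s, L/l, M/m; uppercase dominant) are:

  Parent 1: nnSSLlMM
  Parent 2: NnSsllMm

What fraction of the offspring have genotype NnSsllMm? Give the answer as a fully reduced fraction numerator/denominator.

nnSSLlMM gametes: nSLM×8, nSlM×8
NnSsllMm gametes: NSlM×2, NSlm×2, NslM×2, Nslm×2, nSlM×2, nSlm×2, nslM×2, nslm×2
nnSSLlMM×NnSsllMm grid (16·16=256): NnSSLlMM=16 NnSSLlMm=16 NnSSllMM=16 NnSSllMm=16 NnSsLlMM=16 NnSsLlMm=16 NnSsllMM=16 NnSsllMm=16 nnSSLlMM=16 nnSSLlMm=16 nnSSllMM=16 nnSSllMm=16 nnSsLlMM=16 nnSsLlMm=16 nnSsllMM=16 nnSsllMm=16
NnSsllMm hits 16/256; gcd=16; 16÷16/256÷16 = 1/16

P(NnSsllMm) = 1/16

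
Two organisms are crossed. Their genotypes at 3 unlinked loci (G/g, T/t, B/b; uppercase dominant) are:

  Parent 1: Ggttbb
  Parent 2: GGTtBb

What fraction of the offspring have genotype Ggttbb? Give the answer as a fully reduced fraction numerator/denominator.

P(Ggttbb) = 1/8

Ggttbb gametes: Gtb×4, gtb×4
GGTtBb gametes: GTB×2, GTb×2, GtB×2, Gtb×2
Ggttbb×GGTtBb grid (8·8=64): GGTtBb=8 GGTtbb=8 GGttBb=8 GGttbb=8 GgTtBb=8 GgTtbb=8 GgttBb=8 Ggttbb=8
Ggttbb hits 8/64; gcd=8; 8÷8/64÷8 = 1/8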